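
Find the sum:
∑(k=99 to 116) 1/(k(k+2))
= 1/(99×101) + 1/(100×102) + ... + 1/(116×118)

Partial fractions: 1/(k(k+2)) = (1/2)[1/k - 1/(k+2)]
Telescoping leaves the first two and last two terms:
= (1/2)[1/99 + 1/100 - 1/117 - 1/118]
= 23383/15186600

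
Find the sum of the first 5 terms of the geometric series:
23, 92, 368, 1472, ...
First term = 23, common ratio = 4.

Sₙ = a(1 - rⁿ) / (1 - r)
S_5 = 23(1 - 4^5) / (1 - 4)
S_5 = 23(1 - 1024) / (-3)
S_5 = 7843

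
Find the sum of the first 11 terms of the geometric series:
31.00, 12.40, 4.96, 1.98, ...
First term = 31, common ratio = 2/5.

Sₙ = a(1 - rⁿ) / (1 - r)
S_11 = 31(1 - (2/5)^11) / (1 - (2/5))
S_11 = 31(1 - (2048/48828125)) / (3/5)
S_11 = 504536129/9765625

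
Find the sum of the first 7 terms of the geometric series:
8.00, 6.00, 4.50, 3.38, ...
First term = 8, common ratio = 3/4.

Sₙ = a(1 - rⁿ) / (1 - r)
S_7 = 8(1 - (3/4)^7) / (1 - (3/4))
S_7 = 8(1 - (2187/16384)) / (1/4)
S_7 = 14197/512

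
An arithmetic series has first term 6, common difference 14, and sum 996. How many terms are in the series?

Using S = n/2 × [2a + (n-1)d]
996 = n/2 × [2(6) + (n-1)(14)]
996 = n/2 × [12 + 14n - 14]
1992 = n × [-2 + 14n]
14n² + (-2)n - 1992 = 0
Discriminant: Δ = (-2)² - 4(14)(-1992) = 4 + 111552 = 111556
√Δ = 334
n = [-(-2) + √Δ] / (2·14) = (2 + 334) / 28 = 336 / 28 = 12
(The negative root is discarded since n must be a positive integer.)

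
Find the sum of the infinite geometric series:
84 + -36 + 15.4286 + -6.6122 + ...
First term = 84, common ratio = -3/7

For |r| < 1, S = a / (1 - r)
S = 84 / (1 - (-3/7))
S = 84 / (10/7)
S = 294/5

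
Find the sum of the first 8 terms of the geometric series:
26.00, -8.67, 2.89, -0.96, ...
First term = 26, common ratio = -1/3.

Sₙ = a(1 - rⁿ) / (1 - r)
S_8 = 26(1 - (-1/3)^8) / (1 - (-1/3))
S_8 = 26(1 - (1/6561)) / (4/3)
S_8 = 42640/2187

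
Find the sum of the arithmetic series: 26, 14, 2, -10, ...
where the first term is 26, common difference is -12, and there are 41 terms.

Sₙ = n/2 × (first + last)
Last term = a + (n-1)d = 26 + (41-1)×(-12) = -454
S_41 = 41/2 × (26 + (-454))
S_41 = 41/2 × (-428) = -8774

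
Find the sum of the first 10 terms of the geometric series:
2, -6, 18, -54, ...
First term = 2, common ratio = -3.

Sₙ = a(1 - rⁿ) / (1 - r)
S_10 = 2(1 - (-3)^10) / (1 - (-3))
S_10 = 2(1 - 59049) / (4)
S_10 = -29524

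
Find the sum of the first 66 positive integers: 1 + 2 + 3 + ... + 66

Formula: ∑k = n(n+1)/2
= 66×67/2
= 4422/2
= 2211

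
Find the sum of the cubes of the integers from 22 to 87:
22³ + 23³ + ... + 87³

Use ∑_{k=1}^{n} k³ = [n(n+1)/2]², then subtract the first 21 terms.
∑_{k=1}^{87} k³ = [87×88/2]² = 3828² = 14653584
∑_{k=1}^{21} k³ = [21×22/2]² = 231² = 53361
∑_{k=22}^{87} k³ = 14653584 - 53361 = 14600223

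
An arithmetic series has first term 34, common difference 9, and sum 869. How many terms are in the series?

Using S = n/2 × [2a + (n-1)d]
869 = n/2 × [2(34) + (n-1)(9)]
869 = n/2 × [68 + 9n - 9]
1738 = n × [59 + 9n]
9n² + (59)n - 1738 = 0
Discriminant: Δ = (59)² - 4(9)(-1738) = 3481 + 62568 = 66049
√Δ = 257
n = [-(59) + √Δ] / (2·9) = (-59 + 257) / 18 = 198 / 18 = 11
(The negative root is discarded since n must be a positive integer.)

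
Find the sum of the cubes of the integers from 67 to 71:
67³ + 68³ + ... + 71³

Use ∑_{k=1}^{n} k³ = [n(n+1)/2]², then subtract the first 66 terms.
∑_{k=1}^{71} k³ = [71×72/2]² = 2556² = 6533136
∑_{k=1}^{66} k³ = [66×67/2]² = 2211² = 4888521
∑_{k=67}^{71} k³ = 6533136 - 4888521 = 1644615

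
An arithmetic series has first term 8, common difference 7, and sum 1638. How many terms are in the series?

Using S = n/2 × [2a + (n-1)d]
1638 = n/2 × [2(8) + (n-1)(7)]
1638 = n/2 × [16 + 7n - 7]
3276 = n × [9 + 7n]
7n² + (9)n - 3276 = 0
Discriminant: Δ = (9)² - 4(7)(-3276) = 81 + 91728 = 91809
√Δ = 303
n = [-(9) + √Δ] / (2·7) = (-9 + 303) / 14 = 294 / 14 = 21
(The negative root is discarded since n must be a positive integer.)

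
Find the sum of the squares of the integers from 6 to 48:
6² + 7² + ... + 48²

Use ∑_{k=1}^{n} k² = n(n+1)(2n+1)/6, then subtract the first 5 terms.
∑_{k=1}^{48} k² = 48×49×97/6 = 38024
∑_{k=1}^{5} k² = 5×6×11/6 = 55
∑_{k=6}^{48} k² = 38024 - 55 = 37969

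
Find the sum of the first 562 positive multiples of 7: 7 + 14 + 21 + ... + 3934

Factor out 7: = 7(1 + 2 + ... + 562) = 7 × n(n+1)/2
= 7 × 562×563/2
= 7 × 158203
= 1107421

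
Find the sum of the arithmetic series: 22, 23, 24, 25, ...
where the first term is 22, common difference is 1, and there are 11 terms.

Sₙ = n/2 × (first + last)
Last term = a + (n-1)d = 22 + (11-1)×1 = 32
S_11 = 11/2 × (22 + 32)
S_11 = 11/2 × 54 = 297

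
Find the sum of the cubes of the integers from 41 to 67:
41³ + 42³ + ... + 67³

Use ∑_{k=1}^{n} k³ = [n(n+1)/2]², then subtract the first 40 terms.
∑_{k=1}^{67} k³ = [67×68/2]² = 2278² = 5189284
∑_{k=1}^{40} k³ = [40×41/2]² = 820² = 672400
∑_{k=41}^{67} k³ = 5189284 - 672400 = 4516884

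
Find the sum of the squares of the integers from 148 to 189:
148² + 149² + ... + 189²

Use ∑_{k=1}^{n} k² = n(n+1)(2n+1)/6, then subtract the first 147 terms.
∑_{k=1}^{189} k² = 189×190×379/6 = 2268315
∑_{k=1}^{147} k² = 147×148×295/6 = 1069670
∑_{k=148}^{189} k² = 2268315 - 1069670 = 1198645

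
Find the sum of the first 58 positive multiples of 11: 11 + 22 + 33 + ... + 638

Factor out 11: = 11(1 + 2 + ... + 58) = 11 × n(n+1)/2
= 11 × 58×59/2
= 11 × 1711
= 18821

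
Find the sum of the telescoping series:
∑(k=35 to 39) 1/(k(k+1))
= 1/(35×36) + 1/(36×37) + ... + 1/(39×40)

Partial fractions: 1/(k(k+1)) = 1/k - 1/(k+1)
The series telescopes:
= (1/35 - 1/36) + (1/36 - 1/37) + ... + (1/39 - 1/40)
= 1/35 - 1/40
= 1/280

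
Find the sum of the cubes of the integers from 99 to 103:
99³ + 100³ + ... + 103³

Use ∑_{k=1}^{n} k³ = [n(n+1)/2]², then subtract the first 98 terms.
∑_{k=1}^{103} k³ = [103×104/2]² = 5356² = 28686736
∑_{k=1}^{98} k³ = [98×99/2]² = 4851² = 23532201
∑_{k=99}^{103} k³ = 28686736 - 23532201 = 5154535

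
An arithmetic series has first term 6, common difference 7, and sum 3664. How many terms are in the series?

Using S = n/2 × [2a + (n-1)d]
3664 = n/2 × [2(6) + (n-1)(7)]
3664 = n/2 × [12 + 7n - 7]
7328 = n × [5 + 7n]
7n² + (5)n - 7328 = 0
Discriminant: Δ = (5)² - 4(7)(-7328) = 25 + 205184 = 205209
√Δ = 453
n = [-(5) + √Δ] / (2·7) = (-5 + 453) / 14 = 448 / 14 = 32
(The negative root is discarded since n must be a positive integer.)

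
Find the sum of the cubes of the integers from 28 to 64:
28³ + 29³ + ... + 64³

Use ∑_{k=1}^{n} k³ = [n(n+1)/2]², then subtract the first 27 terms.
∑_{k=1}^{64} k³ = [64×65/2]² = 2080² = 4326400
∑_{k=1}^{27} k³ = [27×28/2]² = 378² = 142884
∑_{k=28}^{64} k³ = 4326400 - 142884 = 4183516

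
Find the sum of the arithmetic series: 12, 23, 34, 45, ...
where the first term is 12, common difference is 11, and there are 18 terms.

Sₙ = n/2 × (first + last)
Last term = a + (n-1)d = 12 + (18-1)×11 = 199
S_18 = 18/2 × (12 + 199)
S_18 = 18/2 × 211 = 1899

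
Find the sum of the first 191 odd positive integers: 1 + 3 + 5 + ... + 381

Sum of first n odd numbers = n²
= 191²
= 36481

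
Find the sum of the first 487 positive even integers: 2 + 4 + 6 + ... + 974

Sum of first n even numbers = n(n+1)
= 487×488
= 237656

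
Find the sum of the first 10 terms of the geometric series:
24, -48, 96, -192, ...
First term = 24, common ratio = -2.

Sₙ = a(1 - rⁿ) / (1 - r)
S_10 = 24(1 - (-2)^10) / (1 - (-2))
S_10 = 24(1 - 1024) / (3)
S_10 = -8184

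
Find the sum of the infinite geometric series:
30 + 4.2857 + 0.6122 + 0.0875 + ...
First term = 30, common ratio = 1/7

For |r| < 1, S = a / (1 - r)
S = 30 / (1 - (1/7))
S = 30 / (6/7)
S = 35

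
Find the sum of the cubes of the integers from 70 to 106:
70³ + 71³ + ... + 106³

Use ∑_{k=1}^{n} k³ = [n(n+1)/2]², then subtract the first 69 terms.
∑_{k=1}^{106} k³ = [106×107/2]² = 5671² = 32160241
∑_{k=1}^{69} k³ = [69×70/2]² = 2415² = 5832225
∑_{k=70}^{106} k³ = 32160241 - 5832225 = 26328016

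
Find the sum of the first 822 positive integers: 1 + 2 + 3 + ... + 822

Formula: ∑k = n(n+1)/2
= 822×823/2
= 676506/2
= 338253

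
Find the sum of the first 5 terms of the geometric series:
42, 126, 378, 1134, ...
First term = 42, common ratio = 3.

Sₙ = a(1 - rⁿ) / (1 - r)
S_5 = 42(1 - 3^5) / (1 - 3)
S_5 = 42(1 - 243) / (-2)
S_5 = 5082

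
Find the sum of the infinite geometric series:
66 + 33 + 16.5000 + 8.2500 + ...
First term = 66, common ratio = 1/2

For |r| < 1, S = a / (1 - r)
S = 66 / (1 - (1/2))
S = 66 / (1/2)
S = 132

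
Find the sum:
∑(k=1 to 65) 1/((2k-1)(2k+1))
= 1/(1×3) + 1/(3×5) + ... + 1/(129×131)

Partial fractions: 1/((2k-1)(2k+1)) = (1/2)[1/(2k-1) - 1/(2k+1)]
The series telescopes:
= (1/2)[1/1 - 1/131]
= 65/131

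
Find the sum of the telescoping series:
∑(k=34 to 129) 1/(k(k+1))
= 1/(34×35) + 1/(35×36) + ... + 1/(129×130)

Partial fractions: 1/(k(k+1)) = 1/k - 1/(k+1)
The series telescopes:
= (1/34 - 1/35) + (1/35 - 1/36) + ... + (1/129 - 1/130)
= 1/34 - 1/130
= 24/1105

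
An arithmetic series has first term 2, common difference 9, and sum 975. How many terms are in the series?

Using S = n/2 × [2a + (n-1)d]
975 = n/2 × [2(2) + (n-1)(9)]
975 = n/2 × [4 + 9n - 9]
1950 = n × [-5 + 9n]
9n² + (-5)n - 1950 = 0
Discriminant: Δ = (-5)² - 4(9)(-1950) = 25 + 70200 = 70225
√Δ = 265
n = [-(-5) + √Δ] / (2·9) = (5 + 265) / 18 = 270 / 18 = 15
(The negative root is discarded since n must be a positive integer.)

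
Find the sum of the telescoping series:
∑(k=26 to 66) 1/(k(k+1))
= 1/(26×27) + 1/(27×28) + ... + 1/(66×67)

Partial fractions: 1/(k(k+1)) = 1/k - 1/(k+1)
The series telescopes:
= (1/26 - 1/27) + (1/27 - 1/28) + ... + (1/66 - 1/67)
= 1/26 - 1/67
= 41/1742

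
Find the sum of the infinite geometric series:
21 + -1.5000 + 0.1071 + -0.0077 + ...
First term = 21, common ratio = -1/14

For |r| < 1, S = a / (1 - r)
S = 21 / (1 - (-1/14))
S = 21 / (15/14)
S = 98/5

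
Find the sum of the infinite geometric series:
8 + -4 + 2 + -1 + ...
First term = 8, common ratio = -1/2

For |r| < 1, S = a / (1 - r)
S = 8 / (1 - (-1/2))
S = 8 / (3/2)
S = 16/3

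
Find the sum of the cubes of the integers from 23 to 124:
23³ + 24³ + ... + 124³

Use ∑_{k=1}^{n} k³ = [n(n+1)/2]², then subtract the first 22 terms.
∑_{k=1}^{124} k³ = [124×125/2]² = 7750² = 60062500
∑_{k=1}^{22} k³ = [22×23/2]² = 253² = 64009
∑_{k=23}^{124} k³ = 60062500 - 64009 = 59998491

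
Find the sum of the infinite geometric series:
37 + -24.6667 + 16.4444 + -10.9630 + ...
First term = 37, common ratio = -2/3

For |r| < 1, S = a / (1 - r)
S = 37 / (1 - (-2/3))
S = 37 / (5/3)
S = 111/5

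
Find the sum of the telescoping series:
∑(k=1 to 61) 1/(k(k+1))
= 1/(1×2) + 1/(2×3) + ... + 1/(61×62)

Partial fractions: 1/(k(k+1)) = 1/k - 1/(k+1)
The series telescopes:
= (1/1 - 1/2) + (1/2 - 1/3) + ... + (1/61 - 1/62)
= 1/1 - 1/62
= 61/62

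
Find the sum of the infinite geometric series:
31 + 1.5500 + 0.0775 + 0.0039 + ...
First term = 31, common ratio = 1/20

For |r| < 1, S = a / (1 - r)
S = 31 / (1 - (1/20))
S = 31 / (19/20)
S = 620/19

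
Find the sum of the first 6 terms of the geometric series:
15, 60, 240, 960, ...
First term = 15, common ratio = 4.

Sₙ = a(1 - rⁿ) / (1 - r)
S_6 = 15(1 - 4^6) / (1 - 4)
S_6 = 15(1 - 4096) / (-3)
S_6 = 20475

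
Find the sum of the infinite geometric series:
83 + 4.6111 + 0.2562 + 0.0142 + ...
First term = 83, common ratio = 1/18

For |r| < 1, S = a / (1 - r)
S = 83 / (1 - (1/18))
S = 83 / (17/18)
S = 1494/17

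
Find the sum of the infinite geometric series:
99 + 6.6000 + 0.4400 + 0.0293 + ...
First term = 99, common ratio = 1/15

For |r| < 1, S = a / (1 - r)
S = 99 / (1 - (1/15))
S = 99 / (14/15)
S = 1485/14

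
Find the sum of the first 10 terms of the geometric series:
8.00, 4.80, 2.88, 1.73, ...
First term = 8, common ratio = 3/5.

Sₙ = a(1 - rⁿ) / (1 - r)
S_10 = 8(1 - (3/5)^10) / (1 - (3/5))
S_10 = 8(1 - (59049/9765625)) / (2/5)
S_10 = 38826304/1953125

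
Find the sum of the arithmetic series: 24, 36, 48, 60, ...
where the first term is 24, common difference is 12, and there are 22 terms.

Sₙ = n/2 × (first + last)
Last term = a + (n-1)d = 24 + (22-1)×12 = 276
S_22 = 22/2 × (24 + 276)
S_22 = 22/2 × 300 = 3300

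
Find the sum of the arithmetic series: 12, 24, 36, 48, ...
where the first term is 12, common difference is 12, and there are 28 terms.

Sₙ = n/2 × (first + last)
Last term = a + (n-1)d = 12 + (28-1)×12 = 336
S_28 = 28/2 × (12 + 336)
S_28 = 28/2 × 348 = 4872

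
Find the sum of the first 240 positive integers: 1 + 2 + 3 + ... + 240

Formula: ∑k = n(n+1)/2
= 240×241/2
= 57840/2
= 28920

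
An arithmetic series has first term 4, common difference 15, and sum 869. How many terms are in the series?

Using S = n/2 × [2a + (n-1)d]
869 = n/2 × [2(4) + (n-1)(15)]
869 = n/2 × [8 + 15n - 15]
1738 = n × [-7 + 15n]
15n² + (-7)n - 1738 = 0
Discriminant: Δ = (-7)² - 4(15)(-1738) = 49 + 104280 = 104329
√Δ = 323
n = [-(-7) + √Δ] / (2·15) = (7 + 323) / 30 = 330 / 30 = 11
(The negative root is discarded since n must be a positive integer.)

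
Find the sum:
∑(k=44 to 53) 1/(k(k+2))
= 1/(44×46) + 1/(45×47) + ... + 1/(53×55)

Partial fractions: 1/(k(k+2)) = (1/2)[1/k - 1/(k+2)]
Telescoping leaves the first two and last two terms:
= (1/2)[1/44 + 1/45 - 1/54 - 1/55]
= 49/11880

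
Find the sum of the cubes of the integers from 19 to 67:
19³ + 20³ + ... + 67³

Use ∑_{k=1}^{n} k³ = [n(n+1)/2]², then subtract the first 18 terms.
∑_{k=1}^{67} k³ = [67×68/2]² = 2278² = 5189284
∑_{k=1}^{18} k³ = [18×19/2]² = 171² = 29241
∑_{k=19}^{67} k³ = 5189284 - 29241 = 5160043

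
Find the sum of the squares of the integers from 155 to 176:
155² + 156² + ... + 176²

Use ∑_{k=1}^{n} k² = n(n+1)(2n+1)/6, then subtract the first 154 terms.
∑_{k=1}^{176} k² = 176×177×353/6 = 1832776
∑_{k=1}^{154} k² = 154×155×309/6 = 1229305
∑_{k=155}^{176} k² = 1832776 - 1229305 = 603471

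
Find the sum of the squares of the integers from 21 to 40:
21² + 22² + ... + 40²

Use ∑_{k=1}^{n} k² = n(n+1)(2n+1)/6, then subtract the first 20 terms.
∑_{k=1}^{40} k² = 40×41×81/6 = 22140
∑_{k=1}^{20} k² = 20×21×41/6 = 2870
∑_{k=21}^{40} k² = 22140 - 2870 = 19270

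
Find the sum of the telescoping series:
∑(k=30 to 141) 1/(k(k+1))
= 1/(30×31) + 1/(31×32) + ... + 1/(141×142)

Partial fractions: 1/(k(k+1)) = 1/k - 1/(k+1)
The series telescopes:
= (1/30 - 1/31) + (1/31 - 1/32) + ... + (1/141 - 1/142)
= 1/30 - 1/142
= 28/1065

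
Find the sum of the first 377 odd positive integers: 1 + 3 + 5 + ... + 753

Sum of first n odd numbers = n²
= 377²
= 142129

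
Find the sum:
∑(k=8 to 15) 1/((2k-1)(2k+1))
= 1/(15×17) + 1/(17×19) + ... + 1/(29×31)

Partial fractions: 1/((2k-1)(2k+1)) = (1/2)[1/(2k-1) - 1/(2k+1)]
The series telescopes:
= (1/2)[1/15 - 1/31]
= 8/465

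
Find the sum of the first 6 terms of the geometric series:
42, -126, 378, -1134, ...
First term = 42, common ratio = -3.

Sₙ = a(1 - rⁿ) / (1 - r)
S_6 = 42(1 - (-3)^6) / (1 - (-3))
S_6 = 42(1 - 729) / (4)
S_6 = -7644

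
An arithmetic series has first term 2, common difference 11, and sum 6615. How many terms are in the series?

Using S = n/2 × [2a + (n-1)d]
6615 = n/2 × [2(2) + (n-1)(11)]
6615 = n/2 × [4 + 11n - 11]
13230 = n × [-7 + 11n]
11n² + (-7)n - 13230 = 0
Discriminant: Δ = (-7)² - 4(11)(-13230) = 49 + 582120 = 582169
√Δ = 763
n = [-(-7) + √Δ] / (2·11) = (7 + 763) / 22 = 770 / 22 = 35
(The negative root is discarded since n must be a positive integer.)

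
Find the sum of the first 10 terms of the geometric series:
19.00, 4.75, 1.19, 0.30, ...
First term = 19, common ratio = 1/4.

Sₙ = a(1 - rⁿ) / (1 - r)
S_10 = 19(1 - (1/4)^10) / (1 - (1/4))
S_10 = 19(1 - (1/1048576)) / (3/4)
S_10 = 6640975/262144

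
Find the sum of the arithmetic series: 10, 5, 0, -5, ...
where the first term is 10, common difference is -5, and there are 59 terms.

Sₙ = n/2 × (first + last)
Last term = a + (n-1)d = 10 + (59-1)×(-5) = -280
S_59 = 59/2 × (10 + (-280))
S_59 = 59/2 × (-270) = -7965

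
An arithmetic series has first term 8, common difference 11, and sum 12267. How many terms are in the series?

Using S = n/2 × [2a + (n-1)d]
12267 = n/2 × [2(8) + (n-1)(11)]
12267 = n/2 × [16 + 11n - 11]
24534 = n × [5 + 11n]
11n² + (5)n - 24534 = 0
Discriminant: Δ = (5)² - 4(11)(-24534) = 25 + 1079496 = 1079521
√Δ = 1039
n = [-(5) + √Δ] / (2·11) = (-5 + 1039) / 22 = 1034 / 22 = 47
(The negative root is discarded since n must be a positive integer.)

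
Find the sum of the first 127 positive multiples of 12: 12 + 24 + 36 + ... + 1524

Factor out 12: = 12(1 + 2 + ... + 127) = 12 × n(n+1)/2
= 12 × 127×128/2
= 12 × 8128
= 97536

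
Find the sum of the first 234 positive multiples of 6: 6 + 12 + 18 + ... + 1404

Factor out 6: = 6(1 + 2 + ... + 234) = 6 × n(n+1)/2
= 6 × 234×235/2
= 6 × 27495
= 164970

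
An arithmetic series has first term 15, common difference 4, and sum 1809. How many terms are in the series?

Using S = n/2 × [2a + (n-1)d]
1809 = n/2 × [2(15) + (n-1)(4)]
1809 = n/2 × [30 + 4n - 4]
3618 = n × [26 + 4n]
4n² + (26)n - 3618 = 0
Discriminant: Δ = (26)² - 4(4)(-3618) = 676 + 57888 = 58564
√Δ = 242
n = [-(26) + √Δ] / (2·4) = (-26 + 242) / 8 = 216 / 8 = 27
(The negative root is discarded since n must be a positive integer.)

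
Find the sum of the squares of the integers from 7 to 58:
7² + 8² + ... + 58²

Use ∑_{k=1}^{n} k² = n(n+1)(2n+1)/6, then subtract the first 6 terms.
∑_{k=1}^{58} k² = 58×59×117/6 = 66729
∑_{k=1}^{6} k² = 6×7×13/6 = 91
∑_{k=7}^{58} k² = 66729 - 91 = 66638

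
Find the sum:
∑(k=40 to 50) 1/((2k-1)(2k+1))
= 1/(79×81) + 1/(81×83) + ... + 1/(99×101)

Partial fractions: 1/((2k-1)(2k+1)) = (1/2)[1/(2k-1) - 1/(2k+1)]
The series telescopes:
= (1/2)[1/79 - 1/101]
= 11/7979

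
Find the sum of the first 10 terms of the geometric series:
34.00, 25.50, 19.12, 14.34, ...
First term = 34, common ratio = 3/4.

Sₙ = a(1 - rⁿ) / (1 - r)
S_10 = 34(1 - (3/4)^10) / (1 - (3/4))
S_10 = 34(1 - (59049/1048576)) / (1/4)
S_10 = 16821959/131072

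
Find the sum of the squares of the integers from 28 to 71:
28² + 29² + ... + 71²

Use ∑_{k=1}^{n} k² = n(n+1)(2n+1)/6, then subtract the first 27 terms.
∑_{k=1}^{71} k² = 71×72×143/6 = 121836
∑_{k=1}^{27} k² = 27×28×55/6 = 6930
∑_{k=28}^{71} k² = 121836 - 6930 = 114906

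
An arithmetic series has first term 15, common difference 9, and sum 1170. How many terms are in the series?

Using S = n/2 × [2a + (n-1)d]
1170 = n/2 × [2(15) + (n-1)(9)]
1170 = n/2 × [30 + 9n - 9]
2340 = n × [21 + 9n]
9n² + (21)n - 2340 = 0
Discriminant: Δ = (21)² - 4(9)(-2340) = 441 + 84240 = 84681
√Δ = 291
n = [-(21) + √Δ] / (2·9) = (-21 + 291) / 18 = 270 / 18 = 15
(The negative root is discarded since n must be a positive integer.)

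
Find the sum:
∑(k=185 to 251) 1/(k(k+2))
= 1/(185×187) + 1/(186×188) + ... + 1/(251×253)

Partial fractions: 1/(k(k+2)) = (1/2)[1/k - 1/(k+2)]
Telescoping leaves the first two and last two terms:
= (1/2)[1/185 + 1/186 - 1/252 - 1/253]
= 1046071/731281320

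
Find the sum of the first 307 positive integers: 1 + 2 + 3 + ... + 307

Formula: ∑k = n(n+1)/2
= 307×308/2
= 94556/2
= 47278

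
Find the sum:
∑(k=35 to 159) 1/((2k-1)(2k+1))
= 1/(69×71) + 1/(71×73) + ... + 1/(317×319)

Partial fractions: 1/((2k-1)(2k+1)) = (1/2)[1/(2k-1) - 1/(2k+1)]
The series telescopes:
= (1/2)[1/69 - 1/319]
= 125/22011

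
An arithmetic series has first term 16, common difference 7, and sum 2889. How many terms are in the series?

Using S = n/2 × [2a + (n-1)d]
2889 = n/2 × [2(16) + (n-1)(7)]
2889 = n/2 × [32 + 7n - 7]
5778 = n × [25 + 7n]
7n² + (25)n - 5778 = 0
Discriminant: Δ = (25)² - 4(7)(-5778) = 625 + 161784 = 162409
√Δ = 403
n = [-(25) + √Δ] / (2·7) = (-25 + 403) / 14 = 378 / 14 = 27
(The negative root is discarded since n must be a positive integer.)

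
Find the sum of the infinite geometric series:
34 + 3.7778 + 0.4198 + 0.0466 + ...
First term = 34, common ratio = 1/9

For |r| < 1, S = a / (1 - r)
S = 34 / (1 - (1/9))
S = 34 / (8/9)
S = 153/4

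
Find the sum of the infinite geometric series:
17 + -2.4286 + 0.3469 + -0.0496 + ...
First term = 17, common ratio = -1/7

For |r| < 1, S = a / (1 - r)
S = 17 / (1 - (-1/7))
S = 17 / (8/7)
S = 119/8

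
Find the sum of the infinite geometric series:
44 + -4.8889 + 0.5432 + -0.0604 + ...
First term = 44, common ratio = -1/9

For |r| < 1, S = a / (1 - r)
S = 44 / (1 - (-1/9))
S = 44 / (10/9)
S = 198/5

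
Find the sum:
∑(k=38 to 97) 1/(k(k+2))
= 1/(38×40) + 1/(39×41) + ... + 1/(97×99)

Partial fractions: 1/(k(k+2)) = (1/2)[1/k - 1/(k+2)]
Telescoping leaves the first two and last two terms:
= (1/2)[1/38 + 1/39 - 1/98 - 1/99]
= 37925/2396394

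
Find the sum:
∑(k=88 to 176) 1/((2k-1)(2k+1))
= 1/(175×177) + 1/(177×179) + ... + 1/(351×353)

Partial fractions: 1/((2k-1)(2k+1)) = (1/2)[1/(2k-1) - 1/(2k+1)]
The series telescopes:
= (1/2)[1/175 - 1/353]
= 89/61775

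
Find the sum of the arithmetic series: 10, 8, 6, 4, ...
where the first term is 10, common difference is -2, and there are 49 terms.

Sₙ = n/2 × (first + last)
Last term = a + (n-1)d = 10 + (49-1)×(-2) = -86
S_49 = 49/2 × (10 + (-86))
S_49 = 49/2 × (-76) = -1862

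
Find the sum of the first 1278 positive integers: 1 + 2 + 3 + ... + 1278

Formula: ∑k = n(n+1)/2
= 1278×1279/2
= 1634562/2
= 817281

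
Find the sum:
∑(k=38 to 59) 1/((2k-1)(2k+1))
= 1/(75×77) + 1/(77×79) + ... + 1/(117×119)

Partial fractions: 1/((2k-1)(2k+1)) = (1/2)[1/(2k-1) - 1/(2k+1)]
The series telescopes:
= (1/2)[1/75 - 1/119]
= 22/8925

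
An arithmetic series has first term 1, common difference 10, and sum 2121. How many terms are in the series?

Using S = n/2 × [2a + (n-1)d]
2121 = n/2 × [2(1) + (n-1)(10)]
2121 = n/2 × [2 + 10n - 10]
4242 = n × [-8 + 10n]
10n² + (-8)n - 4242 = 0
Discriminant: Δ = (-8)² - 4(10)(-4242) = 64 + 169680 = 169744
√Δ = 412
n = [-(-8) + √Δ] / (2·10) = (8 + 412) / 20 = 420 / 20 = 21
(The negative root is discarded since n must be a positive integer.)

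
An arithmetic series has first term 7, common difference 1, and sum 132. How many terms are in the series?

Using S = n/2 × [2a + (n-1)d]
132 = n/2 × [2(7) + (n-1)(1)]
132 = n/2 × [14 + 1n - 1]
264 = n × [13 + 1n]
1n² + (13)n - 264 = 0
Discriminant: Δ = (13)² - 4(1)(-264) = 169 + 1056 = 1225
√Δ = 35
n = [-(13) + √Δ] / (2·1) = (-13 + 35) / 2 = 22 / 2 = 11
(The negative root is discarded since n must be a positive integer.)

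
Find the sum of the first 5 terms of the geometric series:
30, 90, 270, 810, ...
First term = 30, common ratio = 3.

Sₙ = a(1 - rⁿ) / (1 - r)
S_5 = 30(1 - 3^5) / (1 - 3)
S_5 = 30(1 - 243) / (-2)
S_5 = 3630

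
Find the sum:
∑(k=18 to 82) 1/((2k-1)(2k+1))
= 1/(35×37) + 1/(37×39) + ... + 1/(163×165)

Partial fractions: 1/((2k-1)(2k+1)) = (1/2)[1/(2k-1) - 1/(2k+1)]
The series telescopes:
= (1/2)[1/35 - 1/165]
= 13/1155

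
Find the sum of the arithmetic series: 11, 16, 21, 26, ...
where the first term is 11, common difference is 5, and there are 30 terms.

Sₙ = n/2 × (first + last)
Last term = a + (n-1)d = 11 + (30-1)×5 = 156
S_30 = 30/2 × (11 + 156)
S_30 = 30/2 × 167 = 2505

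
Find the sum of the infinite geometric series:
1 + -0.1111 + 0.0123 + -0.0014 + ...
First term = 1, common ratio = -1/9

For |r| < 1, S = a / (1 - r)
S = 1 / (1 - (-1/9))
S = 1 / (10/9)
S = 9/10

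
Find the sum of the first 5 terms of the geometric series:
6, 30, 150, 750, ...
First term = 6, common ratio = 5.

Sₙ = a(1 - rⁿ) / (1 - r)
S_5 = 6(1 - 5^5) / (1 - 5)
S_5 = 6(1 - 3125) / (-4)
S_5 = 4686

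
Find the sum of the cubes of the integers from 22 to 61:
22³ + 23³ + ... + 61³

Use ∑_{k=1}^{n} k³ = [n(n+1)/2]², then subtract the first 21 terms.
∑_{k=1}^{61} k³ = [61×62/2]² = 1891² = 3575881
∑_{k=1}^{21} k³ = [21×22/2]² = 231² = 53361
∑_{k=22}^{61} k³ = 3575881 - 53361 = 3522520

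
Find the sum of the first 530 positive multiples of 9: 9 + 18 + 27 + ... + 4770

Factor out 9: = 9(1 + 2 + ... + 530) = 9 × n(n+1)/2
= 9 × 530×531/2
= 9 × 140715
= 1266435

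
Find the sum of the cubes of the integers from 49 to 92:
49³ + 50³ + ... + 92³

Use ∑_{k=1}^{n} k³ = [n(n+1)/2]², then subtract the first 48 terms.
∑_{k=1}^{92} k³ = [92×93/2]² = 4278² = 18301284
∑_{k=1}^{48} k³ = [48×49/2]² = 1176² = 1382976
∑_{k=49}^{92} k³ = 18301284 - 1382976 = 16918308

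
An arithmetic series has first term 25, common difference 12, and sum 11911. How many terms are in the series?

Using S = n/2 × [2a + (n-1)d]
11911 = n/2 × [2(25) + (n-1)(12)]
11911 = n/2 × [50 + 12n - 12]
23822 = n × [38 + 12n]
12n² + (38)n - 23822 = 0
Discriminant: Δ = (38)² - 4(12)(-23822) = 1444 + 1143456 = 1144900
√Δ = 1070
n = [-(38) + √Δ] / (2·12) = (-38 + 1070) / 24 = 1032 / 24 = 43
(The negative root is discarded since n must be a positive integer.)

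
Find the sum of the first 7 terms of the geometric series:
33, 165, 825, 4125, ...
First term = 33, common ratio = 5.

Sₙ = a(1 - rⁿ) / (1 - r)
S_7 = 33(1 - 5^7) / (1 - 5)
S_7 = 33(1 - 78125) / (-4)
S_7 = 644523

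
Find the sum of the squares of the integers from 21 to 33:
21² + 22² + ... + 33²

Use ∑_{k=1}^{n} k² = n(n+1)(2n+1)/6, then subtract the first 20 terms.
∑_{k=1}^{33} k² = 33×34×67/6 = 12529
∑_{k=1}^{20} k² = 20×21×41/6 = 2870
∑_{k=21}^{33} k² = 12529 - 2870 = 9659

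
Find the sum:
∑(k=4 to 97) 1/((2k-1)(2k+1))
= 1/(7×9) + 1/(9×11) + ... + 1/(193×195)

Partial fractions: 1/((2k-1)(2k+1)) = (1/2)[1/(2k-1) - 1/(2k+1)]
The series telescopes:
= (1/2)[1/7 - 1/195]
= 94/1365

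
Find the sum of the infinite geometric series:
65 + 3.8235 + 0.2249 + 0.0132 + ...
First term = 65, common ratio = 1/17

For |r| < 1, S = a / (1 - r)
S = 65 / (1 - (1/17))
S = 65 / (16/17)
S = 1105/16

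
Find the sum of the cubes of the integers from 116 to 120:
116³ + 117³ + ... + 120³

Use ∑_{k=1}^{n} k³ = [n(n+1)/2]², then subtract the first 115 terms.
∑_{k=1}^{120} k³ = [120×121/2]² = 7260² = 52707600
∑_{k=1}^{115} k³ = [115×116/2]² = 6670² = 44488900
∑_{k=116}^{120} k³ = 52707600 - 44488900 = 8218700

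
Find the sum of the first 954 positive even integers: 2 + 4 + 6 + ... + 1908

Sum of first n even numbers = n(n+1)
= 954×955
= 911070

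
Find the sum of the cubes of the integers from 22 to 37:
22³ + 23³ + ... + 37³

Use ∑_{k=1}^{n} k³ = [n(n+1)/2]², then subtract the first 21 terms.
∑_{k=1}^{37} k³ = [37×38/2]² = 703² = 494209
∑_{k=1}^{21} k³ = [21×22/2]² = 231² = 53361
∑_{k=22}^{37} k³ = 494209 - 53361 = 440848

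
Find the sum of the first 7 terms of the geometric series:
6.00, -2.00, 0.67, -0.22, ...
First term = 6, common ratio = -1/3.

Sₙ = a(1 - rⁿ) / (1 - r)
S_7 = 6(1 - (-1/3)^7) / (1 - (-1/3))
S_7 = 6(1 - (-1/2187)) / (4/3)
S_7 = 1094/243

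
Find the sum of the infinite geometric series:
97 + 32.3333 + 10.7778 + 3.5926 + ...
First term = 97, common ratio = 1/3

For |r| < 1, S = a / (1 - r)
S = 97 / (1 - (1/3))
S = 97 / (2/3)
S = 291/2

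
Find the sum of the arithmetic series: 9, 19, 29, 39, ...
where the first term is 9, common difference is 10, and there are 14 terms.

Sₙ = n/2 × (first + last)
Last term = a + (n-1)d = 9 + (14-1)×10 = 139
S_14 = 14/2 × (9 + 139)
S_14 = 14/2 × 148 = 1036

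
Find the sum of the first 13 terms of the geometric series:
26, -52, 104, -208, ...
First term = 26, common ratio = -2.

Sₙ = a(1 - rⁿ) / (1 - r)
S_13 = 26(1 - (-2)^13) / (1 - (-2))
S_13 = 26(1 - (-8192)) / (3)
S_13 = 71006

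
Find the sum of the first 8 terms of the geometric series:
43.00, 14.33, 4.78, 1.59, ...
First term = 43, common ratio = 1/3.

Sₙ = a(1 - rⁿ) / (1 - r)
S_8 = 43(1 - (1/3)^8) / (1 - (1/3))
S_8 = 43(1 - (1/6561)) / (2/3)
S_8 = 141040/2187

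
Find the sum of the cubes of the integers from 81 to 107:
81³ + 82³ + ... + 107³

Use ∑_{k=1}^{n} k³ = [n(n+1)/2]², then subtract the first 80 terms.
∑_{k=1}^{107} k³ = [107×108/2]² = 5778² = 33385284
∑_{k=1}^{80} k³ = [80×81/2]² = 3240² = 10497600
∑_{k=81}^{107} k³ = 33385284 - 10497600 = 22887684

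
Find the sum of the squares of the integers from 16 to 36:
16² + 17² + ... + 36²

Use ∑_{k=1}^{n} k² = n(n+1)(2n+1)/6, then subtract the first 15 terms.
∑_{k=1}^{36} k² = 36×37×73/6 = 16206
∑_{k=1}^{15} k² = 15×16×31/6 = 1240
∑_{k=16}^{36} k² = 16206 - 1240 = 14966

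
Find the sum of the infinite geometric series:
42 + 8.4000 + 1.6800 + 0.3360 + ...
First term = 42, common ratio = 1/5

For |r| < 1, S = a / (1 - r)
S = 42 / (1 - (1/5))
S = 42 / (4/5)
S = 105/2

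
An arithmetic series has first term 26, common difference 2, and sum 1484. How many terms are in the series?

Using S = n/2 × [2a + (n-1)d]
1484 = n/2 × [2(26) + (n-1)(2)]
1484 = n/2 × [52 + 2n - 2]
2968 = n × [50 + 2n]
2n² + (50)n - 2968 = 0
Discriminant: Δ = (50)² - 4(2)(-2968) = 2500 + 23744 = 26244
√Δ = 162
n = [-(50) + √Δ] / (2·2) = (-50 + 162) / 4 = 112 / 4 = 28
(The negative root is discarded since n must be a positive integer.)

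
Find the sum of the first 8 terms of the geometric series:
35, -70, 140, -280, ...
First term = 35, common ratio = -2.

Sₙ = a(1 - rⁿ) / (1 - r)
S_8 = 35(1 - (-2)^8) / (1 - (-2))
S_8 = 35(1 - 256) / (3)
S_8 = -2975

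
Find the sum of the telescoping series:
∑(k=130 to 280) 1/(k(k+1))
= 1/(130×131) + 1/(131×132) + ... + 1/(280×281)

Partial fractions: 1/(k(k+1)) = 1/k - 1/(k+1)
The series telescopes:
= (1/130 - 1/131) + (1/131 - 1/132) + ... + (1/280 - 1/281)
= 1/130 - 1/281
= 151/36530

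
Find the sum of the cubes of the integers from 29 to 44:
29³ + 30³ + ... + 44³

Use ∑_{k=1}^{n} k³ = [n(n+1)/2]², then subtract the first 28 terms.
∑_{k=1}^{44} k³ = [44×45/2]² = 990² = 980100
∑_{k=1}^{28} k³ = [28×29/2]² = 406² = 164836
∑_{k=29}^{44} k³ = 980100 - 164836 = 815264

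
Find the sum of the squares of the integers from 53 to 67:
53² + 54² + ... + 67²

Use ∑_{k=1}^{n} k² = n(n+1)(2n+1)/6, then subtract the first 52 terms.
∑_{k=1}^{67} k² = 67×68×135/6 = 102510
∑_{k=1}^{52} k² = 52×53×105/6 = 48230
∑_{k=53}^{67} k² = 102510 - 48230 = 54280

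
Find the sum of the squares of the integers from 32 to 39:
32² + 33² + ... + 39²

Use ∑_{k=1}^{n} k² = n(n+1)(2n+1)/6, then subtract the first 31 terms.
∑_{k=1}^{39} k² = 39×40×79/6 = 20540
∑_{k=1}^{31} k² = 31×32×63/6 = 10416
∑_{k=32}^{39} k² = 20540 - 10416 = 10124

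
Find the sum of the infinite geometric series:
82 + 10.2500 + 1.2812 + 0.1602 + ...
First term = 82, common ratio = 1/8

For |r| < 1, S = a / (1 - r)
S = 82 / (1 - (1/8))
S = 82 / (7/8)
S = 656/7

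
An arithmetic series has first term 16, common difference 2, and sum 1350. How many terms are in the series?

Using S = n/2 × [2a + (n-1)d]
1350 = n/2 × [2(16) + (n-1)(2)]
1350 = n/2 × [32 + 2n - 2]
2700 = n × [30 + 2n]
2n² + (30)n - 2700 = 0
Discriminant: Δ = (30)² - 4(2)(-2700) = 900 + 21600 = 22500
√Δ = 150
n = [-(30) + √Δ] / (2·2) = (-30 + 150) / 4 = 120 / 4 = 30
(The negative root is discarded since n must be a positive integer.)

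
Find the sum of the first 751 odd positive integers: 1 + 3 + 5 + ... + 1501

Sum of first n odd numbers = n²
= 751²
= 564001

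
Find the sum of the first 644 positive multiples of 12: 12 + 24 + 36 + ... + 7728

Factor out 12: = 12(1 + 2 + ... + 644) = 12 × n(n+1)/2
= 12 × 644×645/2
= 12 × 207690
= 2492280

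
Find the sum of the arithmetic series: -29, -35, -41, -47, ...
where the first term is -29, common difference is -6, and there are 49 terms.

Sₙ = n/2 × (first + last)
Last term = a + (n-1)d = -29 + (49-1)×(-6) = -317
S_49 = 49/2 × (-29 + (-317))
S_49 = 49/2 × (-346) = -8477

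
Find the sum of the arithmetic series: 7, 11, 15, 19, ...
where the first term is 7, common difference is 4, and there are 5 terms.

Sₙ = n/2 × (first + last)
Last term = a + (n-1)d = 7 + (5-1)×4 = 23
S_5 = 5/2 × (7 + 23)
S_5 = 5/2 × 30 = 75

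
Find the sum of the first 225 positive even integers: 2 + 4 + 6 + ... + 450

Sum of first n even numbers = n(n+1)
= 225×226
= 50850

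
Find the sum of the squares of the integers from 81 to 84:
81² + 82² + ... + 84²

Use ∑_{k=1}^{n} k² = n(n+1)(2n+1)/6, then subtract the first 80 terms.
∑_{k=1}^{84} k² = 84×85×169/6 = 201110
∑_{k=1}^{80} k² = 80×81×161/6 = 173880
∑_{k=81}^{84} k² = 201110 - 173880 = 27230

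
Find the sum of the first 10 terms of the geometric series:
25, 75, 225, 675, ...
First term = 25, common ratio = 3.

Sₙ = a(1 - rⁿ) / (1 - r)
S_10 = 25(1 - 3^10) / (1 - 3)
S_10 = 25(1 - 59049) / (-2)
S_10 = 738100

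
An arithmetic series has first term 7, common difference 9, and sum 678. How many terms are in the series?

Using S = n/2 × [2a + (n-1)d]
678 = n/2 × [2(7) + (n-1)(9)]
678 = n/2 × [14 + 9n - 9]
1356 = n × [5 + 9n]
9n² + (5)n - 1356 = 0
Discriminant: Δ = (5)² - 4(9)(-1356) = 25 + 48816 = 48841
√Δ = 221
n = [-(5) + √Δ] / (2·9) = (-5 + 221) / 18 = 216 / 18 = 12
(The negative root is discarded since n must be a positive integer.)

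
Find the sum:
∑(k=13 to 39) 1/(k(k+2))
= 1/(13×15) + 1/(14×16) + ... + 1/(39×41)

Partial fractions: 1/(k(k+2)) = (1/2)[1/k - 1/(k+2)]
Telescoping leaves the first two and last two terms:
= (1/2)[1/13 + 1/14 - 1/40 - 1/41]
= 14769/298480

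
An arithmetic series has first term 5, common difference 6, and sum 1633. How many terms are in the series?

Using S = n/2 × [2a + (n-1)d]
1633 = n/2 × [2(5) + (n-1)(6)]
1633 = n/2 × [10 + 6n - 6]
3266 = n × [4 + 6n]
6n² + (4)n - 3266 = 0
Discriminant: Δ = (4)² - 4(6)(-3266) = 16 + 78384 = 78400
√Δ = 280
n = [-(4) + √Δ] / (2·6) = (-4 + 280) / 12 = 276 / 12 = 23
(The negative root is discarded since n must be a positive integer.)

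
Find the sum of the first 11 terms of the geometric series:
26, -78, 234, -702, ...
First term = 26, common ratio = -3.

Sₙ = a(1 - rⁿ) / (1 - r)
S_11 = 26(1 - (-3)^11) / (1 - (-3))
S_11 = 26(1 - (-177147)) / (4)
S_11 = 1151462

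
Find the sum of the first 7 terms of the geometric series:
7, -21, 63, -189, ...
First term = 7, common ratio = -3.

Sₙ = a(1 - rⁿ) / (1 - r)
S_7 = 7(1 - (-3)^7) / (1 - (-3))
S_7 = 7(1 - (-2187)) / (4)
S_7 = 3829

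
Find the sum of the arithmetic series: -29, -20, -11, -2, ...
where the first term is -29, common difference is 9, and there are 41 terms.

Sₙ = n/2 × (first + last)
Last term = a + (n-1)d = -29 + (41-1)×9 = 331
S_41 = 41/2 × (-29 + 331)
S_41 = 41/2 × 302 = 6191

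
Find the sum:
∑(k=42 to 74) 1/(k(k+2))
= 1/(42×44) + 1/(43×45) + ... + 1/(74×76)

Partial fractions: 1/(k(k+2)) = (1/2)[1/k - 1/(k+2)]
Telescoping leaves the first two and last two terms:
= (1/2)[1/42 + 1/43 - 1/75 - 1/76]
= 35299/3431400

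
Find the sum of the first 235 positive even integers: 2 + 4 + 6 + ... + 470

Sum of first n even numbers = n(n+1)
= 235×236
= 55460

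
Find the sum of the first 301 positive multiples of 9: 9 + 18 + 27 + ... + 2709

Factor out 9: = 9(1 + 2 + ... + 301) = 9 × n(n+1)/2
= 9 × 301×302/2
= 9 × 45451
= 409059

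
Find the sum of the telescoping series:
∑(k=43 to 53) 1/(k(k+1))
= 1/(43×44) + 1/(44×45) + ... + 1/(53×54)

Partial fractions: 1/(k(k+1)) = 1/k - 1/(k+1)
The series telescopes:
= (1/43 - 1/44) + (1/44 - 1/45) + ... + (1/53 - 1/54)
= 1/43 - 1/54
= 11/2322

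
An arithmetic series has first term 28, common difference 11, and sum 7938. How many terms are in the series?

Using S = n/2 × [2a + (n-1)d]
7938 = n/2 × [2(28) + (n-1)(11)]
7938 = n/2 × [56 + 11n - 11]
15876 = n × [45 + 11n]
11n² + (45)n - 15876 = 0
Discriminant: Δ = (45)² - 4(11)(-15876) = 2025 + 698544 = 700569
√Δ = 837
n = [-(45) + √Δ] / (2·11) = (-45 + 837) / 22 = 792 / 22 = 36
(The negative root is discarded since n must be a positive integer.)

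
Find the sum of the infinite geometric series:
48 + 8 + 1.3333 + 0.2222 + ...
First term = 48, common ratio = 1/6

For |r| < 1, S = a / (1 - r)
S = 48 / (1 - (1/6))
S = 48 / (5/6)
S = 288/5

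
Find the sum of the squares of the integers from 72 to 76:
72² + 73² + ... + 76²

Use ∑_{k=1}^{n} k² = n(n+1)(2n+1)/6, then subtract the first 71 terms.
∑_{k=1}^{76} k² = 76×77×153/6 = 149226
∑_{k=1}^{71} k² = 71×72×143/6 = 121836
∑_{k=72}^{76} k² = 149226 - 121836 = 27390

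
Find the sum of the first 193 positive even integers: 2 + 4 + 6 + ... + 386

Sum of first n even numbers = n(n+1)
= 193×194
= 37442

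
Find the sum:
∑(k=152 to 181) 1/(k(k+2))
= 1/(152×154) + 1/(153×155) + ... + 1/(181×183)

Partial fractions: 1/(k(k+2)) = (1/2)[1/k - 1/(k+2)]
Telescoping leaves the first two and last two terms:
= (1/2)[1/152 + 1/153 - 1/182 - 1/183]
= 278315/258188112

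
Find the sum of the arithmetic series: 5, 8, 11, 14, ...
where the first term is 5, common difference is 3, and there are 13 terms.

Sₙ = n/2 × (first + last)
Last term = a + (n-1)d = 5 + (13-1)×3 = 41
S_13 = 13/2 × (5 + 41)
S_13 = 13/2 × 46 = 299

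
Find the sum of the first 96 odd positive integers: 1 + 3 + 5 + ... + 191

Sum of first n odd numbers = n²
= 96²
= 9216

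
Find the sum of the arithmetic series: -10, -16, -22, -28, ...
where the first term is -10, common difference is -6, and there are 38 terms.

Sₙ = n/2 × (first + last)
Last term = a + (n-1)d = -10 + (38-1)×(-6) = -232
S_38 = 38/2 × (-10 + (-232))
S_38 = 38/2 × (-242) = -4598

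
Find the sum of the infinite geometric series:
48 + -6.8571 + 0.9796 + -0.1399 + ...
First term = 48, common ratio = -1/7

For |r| < 1, S = a / (1 - r)
S = 48 / (1 - (-1/7))
S = 48 / (8/7)
S = 42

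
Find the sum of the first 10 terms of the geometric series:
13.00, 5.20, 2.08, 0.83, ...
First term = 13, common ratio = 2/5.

Sₙ = a(1 - rⁿ) / (1 - r)
S_10 = 13(1 - (2/5)^10) / (1 - (2/5))
S_10 = 13(1 - (1024/9765625)) / (3/5)
S_10 = 42313271/1953125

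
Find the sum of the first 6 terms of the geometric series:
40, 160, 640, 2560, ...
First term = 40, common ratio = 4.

Sₙ = a(1 - rⁿ) / (1 - r)
S_6 = 40(1 - 4^6) / (1 - 4)
S_6 = 40(1 - 4096) / (-3)
S_6 = 54600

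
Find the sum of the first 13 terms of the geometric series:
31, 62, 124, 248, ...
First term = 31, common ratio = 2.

Sₙ = a(1 - rⁿ) / (1 - r)
S_13 = 31(1 - 2^13) / (1 - 2)
S_13 = 31(1 - 8192) / (-1)
S_13 = 253921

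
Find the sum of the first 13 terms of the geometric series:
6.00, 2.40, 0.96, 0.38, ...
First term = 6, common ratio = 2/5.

Sₙ = a(1 - rⁿ) / (1 - r)
S_13 = 6(1 - (2/5)^13) / (1 - (2/5))
S_13 = 6(1 - (8192/1220703125)) / (3/5)
S_13 = 2441389866/244140625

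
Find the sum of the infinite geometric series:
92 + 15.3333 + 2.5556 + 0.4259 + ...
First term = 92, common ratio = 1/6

For |r| < 1, S = a / (1 - r)
S = 92 / (1 - (1/6))
S = 92 / (5/6)
S = 552/5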